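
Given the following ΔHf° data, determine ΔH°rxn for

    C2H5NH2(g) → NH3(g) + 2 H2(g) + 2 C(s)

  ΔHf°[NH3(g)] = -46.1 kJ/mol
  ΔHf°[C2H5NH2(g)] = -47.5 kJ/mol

Products: 1·(-46.1) + 2·(+0.0) + 2·(+0.0) = -46.1
Reactants: 1·(-47.5) = -47.5
ΔH°rxn = (-46.1) − (-47.5) = 1.4 kJ/mol

ΔH°rxn = 1.4 kJ/mol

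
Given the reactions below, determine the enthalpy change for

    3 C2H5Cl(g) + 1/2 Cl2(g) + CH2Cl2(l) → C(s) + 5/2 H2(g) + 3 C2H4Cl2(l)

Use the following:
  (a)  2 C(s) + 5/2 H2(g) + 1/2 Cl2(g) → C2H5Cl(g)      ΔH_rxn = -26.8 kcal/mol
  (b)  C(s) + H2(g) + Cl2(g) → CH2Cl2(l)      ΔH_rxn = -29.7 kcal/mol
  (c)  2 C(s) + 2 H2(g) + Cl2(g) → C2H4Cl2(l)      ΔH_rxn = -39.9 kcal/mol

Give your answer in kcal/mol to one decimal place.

ΔH_rxn = -9.6 kcal/mol

(a) reversed and × 3: (-3)·(-26.8) = +80.4 kcal/mol
(b) reversed: +29.7 kcal/mol
(c) × 3: (3)·(-39.9) = -119.7 kcal/mol
ΔH_rxn = (-3)·(-26.8) + (-1)·(-29.7) + (3)·(-39.9) = -9.6 kcal/mol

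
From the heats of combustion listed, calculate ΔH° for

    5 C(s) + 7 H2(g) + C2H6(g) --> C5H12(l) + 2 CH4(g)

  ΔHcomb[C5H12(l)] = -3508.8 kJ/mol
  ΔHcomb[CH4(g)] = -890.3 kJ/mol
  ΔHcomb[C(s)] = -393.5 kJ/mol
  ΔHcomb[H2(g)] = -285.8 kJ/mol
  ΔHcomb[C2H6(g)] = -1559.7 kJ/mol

Using ΔH = Σ nΔHc°(reactants) − Σ nΔHc°(products):
= [5·(-393.5) + 7·(-285.8) + 1·(-1559.7)] − [1·(-3508.8) + 2·(-890.3)]
= -238.4 kJ/mol

ΔH° = -238.4 kJ/mol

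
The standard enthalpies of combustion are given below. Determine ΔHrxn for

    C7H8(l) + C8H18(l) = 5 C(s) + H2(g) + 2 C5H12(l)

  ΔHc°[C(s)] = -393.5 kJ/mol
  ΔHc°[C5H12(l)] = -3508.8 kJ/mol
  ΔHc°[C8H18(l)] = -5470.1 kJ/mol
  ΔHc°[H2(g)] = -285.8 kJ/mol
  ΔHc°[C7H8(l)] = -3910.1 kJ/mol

ΔHrxn = -109.3 kJ/mol

Using ΔH = Σ nΔHc°(reactants) − Σ nΔHc°(products):
= [1·(-3910.1) + 1·(-5470.1)] − [5·(-393.5) + 1·(-285.8) + 2·(-3508.8)]
= -109.3 kJ/mol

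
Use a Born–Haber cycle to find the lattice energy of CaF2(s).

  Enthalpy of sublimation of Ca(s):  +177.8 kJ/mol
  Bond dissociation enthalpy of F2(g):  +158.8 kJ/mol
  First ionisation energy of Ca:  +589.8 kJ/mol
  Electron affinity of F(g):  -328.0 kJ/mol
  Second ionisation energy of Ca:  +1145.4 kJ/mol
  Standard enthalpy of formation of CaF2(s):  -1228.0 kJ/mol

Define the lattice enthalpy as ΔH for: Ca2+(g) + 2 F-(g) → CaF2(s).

U = -2643.8 kJ/mol

ΔHf° = 1·ΔHsub + 1·(ΣIE) + 1·D(F2) + 2·EA + U
-1228.0 = 1·(+177.8) + 1·(+1735.2) + 1·(+158.8) + 2·(-328.0) + U
U = -1228.0 − (+1415.8) = -2643.8 kJ/mol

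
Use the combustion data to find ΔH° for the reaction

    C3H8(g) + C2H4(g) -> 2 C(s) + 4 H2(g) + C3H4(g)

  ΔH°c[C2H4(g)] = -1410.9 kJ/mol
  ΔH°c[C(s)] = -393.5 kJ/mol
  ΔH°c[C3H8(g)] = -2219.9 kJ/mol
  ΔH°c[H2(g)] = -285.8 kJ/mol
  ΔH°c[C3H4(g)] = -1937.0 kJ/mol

With combustion enthalpies, reactants minus products:
= [1·(-2219.9) + 1·(-1410.9)] − [2·(-393.5) + 4·(-285.8) + 1·(-1937.0)]
= 236.4 kJ/mol

ΔH° = 236.4 kJ/mol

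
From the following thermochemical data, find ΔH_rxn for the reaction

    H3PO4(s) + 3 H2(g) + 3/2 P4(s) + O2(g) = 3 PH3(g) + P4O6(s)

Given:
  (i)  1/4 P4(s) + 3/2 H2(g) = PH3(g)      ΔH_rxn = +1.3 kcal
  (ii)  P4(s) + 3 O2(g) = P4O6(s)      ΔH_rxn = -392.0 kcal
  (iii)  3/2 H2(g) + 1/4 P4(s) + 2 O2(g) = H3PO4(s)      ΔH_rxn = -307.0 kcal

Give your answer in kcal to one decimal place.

ΔH_rxn = -81.1 kcal

(i) × 3 (scale by 3 for the 3 PH3(g)): (3)·(+1.3) = +3.9 kcal
(ii) as written (P4O6(s) already on the product side): -392.0 kcal
(iii) reversed (reverse to put H3PO4(s) on the reactant side): +307.0 kcal
ΔH_rxn = (+3.9) + (-392.0) + (+307.0) = -81.1 kcal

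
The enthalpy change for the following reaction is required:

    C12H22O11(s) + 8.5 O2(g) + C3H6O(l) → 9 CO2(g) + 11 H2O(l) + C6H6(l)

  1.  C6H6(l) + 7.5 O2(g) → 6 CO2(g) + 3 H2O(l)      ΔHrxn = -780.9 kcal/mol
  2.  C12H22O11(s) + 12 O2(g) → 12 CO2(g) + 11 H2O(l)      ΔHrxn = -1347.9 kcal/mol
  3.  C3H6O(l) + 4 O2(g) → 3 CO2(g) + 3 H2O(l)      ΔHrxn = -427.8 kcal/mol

ΔHrxn = -994.8 kcal/mol

eq. 1 reversed (reverse to put C6H6(l) on the product side): +780.9 kcal/mol
eq. 2 as written (C12H22O11(s) already on the reactant side): -1347.9 kcal/mol
eq. 3 as written (C3H6O(l) already on the reactant side): -427.8 kcal/mol
ΔHrxn = (+780.9) + (-1347.9) + (-427.8) = -994.8 kcal/mol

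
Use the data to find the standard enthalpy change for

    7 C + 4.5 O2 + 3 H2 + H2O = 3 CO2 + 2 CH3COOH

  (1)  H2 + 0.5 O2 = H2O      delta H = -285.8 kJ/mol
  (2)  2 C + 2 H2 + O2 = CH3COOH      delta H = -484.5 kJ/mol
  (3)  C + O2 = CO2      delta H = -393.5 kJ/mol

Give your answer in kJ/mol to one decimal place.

(1) reversed (H2O must end up as a reactant): +285.8 kJ/mol
(2) × 2 (scale by 2 for the 2 CH3COOH): (2)·(-484.5) = -969.0 kJ/mol
(3) × 3 (scale by 3 for the 3 CO2): (3)·(-393.5) = -1180.5 kJ/mol
By Hess's law, delta H = (-1)·(-285.8) + (2)·(-484.5) + (3)·(-393.5) = -1863.7 kJ/mol

delta H = -1863.7 kJ/mol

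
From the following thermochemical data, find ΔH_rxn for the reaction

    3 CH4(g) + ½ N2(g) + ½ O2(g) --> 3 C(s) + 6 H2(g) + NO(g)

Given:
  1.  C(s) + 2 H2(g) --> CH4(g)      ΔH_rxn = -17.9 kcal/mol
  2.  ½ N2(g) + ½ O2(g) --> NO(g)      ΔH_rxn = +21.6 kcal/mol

eq. 1 reversed and × 3 (reverse to put CH4(g) on the reactant side; ×3 to match 3 CH4(g) in the target): (-3)·(-17.9) = +53.7 kcal/mol
eq. 2 as written (NO(g) already on the product side): +21.6 kcal/mol
Combining the equations, ΔH_rxn = (-3)·(-17.9) + (1)·(+21.6) = 75.3 kcal/mol

ΔH_rxn = 75.3 kcal/mol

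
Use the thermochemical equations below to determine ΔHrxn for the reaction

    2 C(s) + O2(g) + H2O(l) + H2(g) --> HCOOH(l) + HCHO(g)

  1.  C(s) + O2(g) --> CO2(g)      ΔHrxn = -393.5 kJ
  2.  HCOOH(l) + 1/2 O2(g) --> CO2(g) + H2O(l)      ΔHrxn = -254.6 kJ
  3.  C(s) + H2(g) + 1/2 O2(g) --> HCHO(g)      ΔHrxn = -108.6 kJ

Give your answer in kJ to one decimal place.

ΔHrxn = -247.5 kJ

eq. 1 as written: -393.5 kJ
eq. 2 reversed (reverse to put HCOOH(l) on the product side): +254.6 kJ
eq. 3 as written (HCHO(g) already on the product side): -108.6 kJ
By Hess's law, ΔHrxn = (1)·(-393.5) + (-1)·(-254.6) + (1)·(-108.6) = -247.5 kJ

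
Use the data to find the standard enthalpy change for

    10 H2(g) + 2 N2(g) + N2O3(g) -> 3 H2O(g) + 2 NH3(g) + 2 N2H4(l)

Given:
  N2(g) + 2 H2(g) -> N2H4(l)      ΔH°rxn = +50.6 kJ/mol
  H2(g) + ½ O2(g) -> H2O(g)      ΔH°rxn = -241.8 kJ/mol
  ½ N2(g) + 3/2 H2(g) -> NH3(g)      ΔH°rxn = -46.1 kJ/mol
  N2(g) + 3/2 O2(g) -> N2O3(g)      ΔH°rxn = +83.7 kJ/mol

ΔH°rxn = -800.1 kJ/mol

equation 1 × 2: (2)·(+50.6) = +101.2 kJ/mol
equation 2 × 3: (3)·(-241.8) = -725.4 kJ/mol
equation 3 × 2: (2)·(-46.1) = -92.2 kJ/mol
equation 4 reversed: -83.7 kJ/mol
Since enthalpy is a state function, ΔH°rxn = (2)·(+50.6) + (3)·(-241.8) + (2)·(-46.1) + (-1)·(+83.7) = -800.1 kJ/mol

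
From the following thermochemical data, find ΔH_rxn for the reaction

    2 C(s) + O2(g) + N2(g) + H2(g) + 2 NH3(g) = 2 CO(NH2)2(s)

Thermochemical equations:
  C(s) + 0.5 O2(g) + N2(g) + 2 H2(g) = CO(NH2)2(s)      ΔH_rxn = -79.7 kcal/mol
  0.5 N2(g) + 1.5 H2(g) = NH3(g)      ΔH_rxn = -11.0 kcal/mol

equation 1 × 2: (2)·(-79.7) = -159.4 kcal/mol
equation 2 reversed and × 2: (-2)·(-11.0) = +22.0 kcal/mol
ΔH_rxn = (-159.4) + (+22.0) = -137.4 kcal/mol

ΔH_rxn = -137.4 kcal/mol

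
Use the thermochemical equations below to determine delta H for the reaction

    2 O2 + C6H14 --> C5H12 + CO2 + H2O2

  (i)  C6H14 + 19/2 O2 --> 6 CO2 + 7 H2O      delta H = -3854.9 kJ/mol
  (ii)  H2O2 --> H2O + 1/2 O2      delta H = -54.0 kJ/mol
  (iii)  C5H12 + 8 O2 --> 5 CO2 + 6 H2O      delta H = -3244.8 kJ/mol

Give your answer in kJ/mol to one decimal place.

(i) as written: -3854.9 kJ/mol
(ii) reversed: +54.0 kJ/mol
(iii) reversed: +3244.8 kJ/mol
By Hess's law, delta H = (-3854.9) + (+54.0) + (+3244.8) = -556.1 kJ/mol

delta H = -556.1 kJ/mol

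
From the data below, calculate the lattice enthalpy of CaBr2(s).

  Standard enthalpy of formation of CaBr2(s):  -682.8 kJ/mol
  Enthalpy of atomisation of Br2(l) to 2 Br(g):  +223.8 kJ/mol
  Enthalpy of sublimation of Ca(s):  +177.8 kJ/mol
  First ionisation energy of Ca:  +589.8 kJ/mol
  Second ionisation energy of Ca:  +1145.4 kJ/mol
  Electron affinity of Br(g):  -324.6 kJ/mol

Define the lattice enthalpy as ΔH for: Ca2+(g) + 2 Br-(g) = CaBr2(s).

U = -2170.4 kJ/mol

ΔHf° = 1·ΔHsub + 1·(ΣIE) + 1·D(Br2) + 2·EA + U
-682.8 = 1·(+177.8) + 1·(+1735.2) + 1·(+223.8) + 2·(-324.6) + U
U = -682.8 − (+1487.6) = -2170.4 kJ/mol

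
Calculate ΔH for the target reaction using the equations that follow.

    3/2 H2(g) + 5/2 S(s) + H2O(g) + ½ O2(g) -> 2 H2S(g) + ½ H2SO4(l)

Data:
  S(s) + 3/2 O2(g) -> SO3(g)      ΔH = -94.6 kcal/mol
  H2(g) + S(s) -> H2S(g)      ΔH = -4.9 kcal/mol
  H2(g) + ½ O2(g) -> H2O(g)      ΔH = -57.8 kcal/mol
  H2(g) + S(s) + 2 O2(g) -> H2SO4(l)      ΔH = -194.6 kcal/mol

ΔH = -49.3 kcal/mol

equation 1: not needed (SO3(g) appears nowhere else).
equation 2 × 2 (scale by 2 for the 2 H2S(g)): (2)·(-4.9) = -9.8 kcal/mol
equation 3 reversed (reverse to put H2O(g) on the reactant side): +57.8 kcal/mol
equation 4 × 1/2 (×1/2 to match 1/2 H2SO4(l) in the target): (1/2)·(-194.6) = -97.3 kcal/mol
Combining the equations, ΔH = (-9.8) + (+57.8) + (-97.3) = -49.3 kcal/mol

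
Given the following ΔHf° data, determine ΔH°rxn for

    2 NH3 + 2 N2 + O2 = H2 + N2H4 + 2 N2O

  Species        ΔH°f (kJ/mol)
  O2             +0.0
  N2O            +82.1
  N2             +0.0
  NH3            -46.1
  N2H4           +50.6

Products: 1·(+0.0) + 1·(+50.6) + 2·(+82.1) = +214.8
Reactants: 2·(-46.1) + 2·(+0.0) + 1·(+0.0) = -92.2
ΔH°rxn = (+214.8) − (-92.2) = 307.0 kJ/mol

ΔH°rxn = 307.0 kJ/mol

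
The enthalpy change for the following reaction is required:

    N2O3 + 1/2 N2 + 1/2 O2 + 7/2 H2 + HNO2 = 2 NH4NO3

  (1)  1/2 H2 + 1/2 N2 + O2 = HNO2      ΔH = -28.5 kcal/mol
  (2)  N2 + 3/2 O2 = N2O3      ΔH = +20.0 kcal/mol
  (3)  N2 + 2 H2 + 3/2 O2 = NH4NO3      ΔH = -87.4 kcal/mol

(1) reversed (HNO2 must end up as a reactant): +28.5 kcal/mol
(2) reversed (N2O3 must end up as a reactant): -20.0 kcal/mol
(3) × 2 (×2 to match 2 NH4NO3 in the target): (2)·(-87.4) = -174.8 kcal/mol
ΔH = (+28.5) + (-20.0) + (-174.8) = -166.3 kcal/mol

ΔH = -166.3 kcal/mol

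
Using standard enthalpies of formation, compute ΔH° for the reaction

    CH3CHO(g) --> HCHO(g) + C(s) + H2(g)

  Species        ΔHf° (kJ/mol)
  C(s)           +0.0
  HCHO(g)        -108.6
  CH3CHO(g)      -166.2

ΔH°rxn = Σ nΔHf°(products) − Σ nΔHf°(reactants).
Products: 1·(-108.6) + 1·(+0.0) + 1·(+0.0) = -108.6
Reactants: 1·(-166.2) = -166.2
ΔH° = (-108.6) − (-166.2) = 57.6 kJ/mol

ΔH° = 57.6 kJ/mol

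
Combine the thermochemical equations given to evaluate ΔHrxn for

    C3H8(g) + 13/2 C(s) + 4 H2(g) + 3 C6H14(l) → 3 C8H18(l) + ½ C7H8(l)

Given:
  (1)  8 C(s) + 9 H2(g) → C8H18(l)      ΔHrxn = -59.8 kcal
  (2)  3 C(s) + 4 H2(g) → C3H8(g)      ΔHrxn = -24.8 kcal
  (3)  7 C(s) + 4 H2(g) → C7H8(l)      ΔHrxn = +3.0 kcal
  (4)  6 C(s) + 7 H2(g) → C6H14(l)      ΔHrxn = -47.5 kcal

(1) × 3 (scale by 3 for the 3 C8H18(l)): (3)·(-59.8) = -179.4 kcal
(2) reversed (C3H8(g) must end up as a reactant): +24.8 kcal
(3) × 1/2 (scale by 1/2 for the 1/2 C7H8(l)): (1/2)·(+3.0) = +1.5 kcal
(4) reversed and × 3 (reverse to put C6H14(l) on the reactant side; ×3 to match 3 C6H14(l) in the target): (-3)·(-47.5) = +142.5 kcal
Summing the manipulated equations, ΔHrxn = (3)·(-59.8) + (-1)·(-24.8) + (1/2)·(+3.0) + (-3)·(-47.5) = -10.6 kcal

ΔHrxn = -10.6 kcal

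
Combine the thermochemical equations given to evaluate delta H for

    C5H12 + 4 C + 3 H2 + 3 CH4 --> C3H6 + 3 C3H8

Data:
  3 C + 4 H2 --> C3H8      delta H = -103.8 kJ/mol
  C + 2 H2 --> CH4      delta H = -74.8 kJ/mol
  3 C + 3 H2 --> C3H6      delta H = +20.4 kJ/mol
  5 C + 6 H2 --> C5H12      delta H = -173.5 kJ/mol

equation 1 × 3: (3)·(-103.8) = -311.4 kJ/mol
equation 2 reversed and × 3: (-3)·(-74.8) = +224.4 kJ/mol
equation 3 as written: +20.4 kJ/mol
equation 4 reversed: +173.5 kJ/mol
delta H = (-311.4) + (+224.4) + (+20.4) + (+173.5) = 106.9 kJ/mol

delta H = 106.9 kJ/mol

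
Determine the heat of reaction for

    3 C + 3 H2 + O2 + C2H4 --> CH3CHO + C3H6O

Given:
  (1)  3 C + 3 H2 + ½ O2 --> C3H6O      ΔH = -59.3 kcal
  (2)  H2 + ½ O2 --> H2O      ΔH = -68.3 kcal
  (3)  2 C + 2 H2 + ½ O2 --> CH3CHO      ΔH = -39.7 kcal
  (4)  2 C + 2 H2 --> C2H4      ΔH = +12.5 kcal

(1) as written (C3H6O already on the product side): -59.3 kcal
(2): not needed (H2O appears nowhere else).
(3) as written (CH3CHO already on the product side): -39.7 kcal
(4) reversed (reverse to put C2H4 on the reactant side): -12.5 kcal
Since enthalpy is a state function, ΔH = (1)·(-59.3) + (1)·(-39.7) + (-1)·(+12.5) = -111.5 kcal

ΔH = -111.5 kcal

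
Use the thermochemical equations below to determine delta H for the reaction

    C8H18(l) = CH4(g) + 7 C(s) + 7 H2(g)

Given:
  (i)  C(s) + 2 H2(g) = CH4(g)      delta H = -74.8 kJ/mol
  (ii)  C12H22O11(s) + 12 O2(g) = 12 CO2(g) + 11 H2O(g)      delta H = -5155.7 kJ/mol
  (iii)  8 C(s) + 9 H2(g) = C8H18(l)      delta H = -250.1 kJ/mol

delta H = 175.3 kJ/mol

(i) as written: -74.8 kJ/mol
(ii): not needed.
(iii) reversed: +250.1 kJ/mol
Since enthalpy is a state function, delta H = (1)·(-74.8) + (-1)·(-250.1) = 175.3 kJ/mol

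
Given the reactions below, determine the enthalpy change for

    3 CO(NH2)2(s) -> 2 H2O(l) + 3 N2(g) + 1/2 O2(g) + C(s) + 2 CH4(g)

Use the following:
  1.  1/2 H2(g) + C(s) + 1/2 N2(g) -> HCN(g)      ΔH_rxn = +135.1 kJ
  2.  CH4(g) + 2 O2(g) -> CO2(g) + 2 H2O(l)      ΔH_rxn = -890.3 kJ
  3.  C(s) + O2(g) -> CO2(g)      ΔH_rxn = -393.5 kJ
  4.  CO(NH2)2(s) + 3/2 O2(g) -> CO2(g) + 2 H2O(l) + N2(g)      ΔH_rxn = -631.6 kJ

eq. 1: not needed.
eq. 2 reversed and × 2: (-2)·(-890.3) = +1780.6 kJ
eq. 3 reversed: +393.5 kJ
eq. 4 × 3: (3)·(-631.6) = -1894.8 kJ
Combining the equations, ΔH_rxn = (-2)·(-890.3) + (-1)·(-393.5) + (3)·(-631.6) = 279.3 kJ

ΔH_rxn = 279.3 kJ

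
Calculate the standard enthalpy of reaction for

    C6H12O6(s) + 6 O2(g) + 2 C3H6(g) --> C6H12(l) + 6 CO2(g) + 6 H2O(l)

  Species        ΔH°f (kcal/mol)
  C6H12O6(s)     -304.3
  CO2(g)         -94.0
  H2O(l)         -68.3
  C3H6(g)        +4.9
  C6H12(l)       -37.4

ΔHrxn = -716.7 kcal/mol

ΔH°rxn = Σ nΔHf°(products) − Σ nΔHf°(reactants).
Products: 1·(-37.4) + 6·(-94.0) + 6·(-68.3) = -1011.2
Reactants: 1·(-304.3) + 6·(+0.0) + 2·(+4.9) = -294.5
ΔHrxn = (-1011.2) − (-294.5) = -716.7 kcal/mol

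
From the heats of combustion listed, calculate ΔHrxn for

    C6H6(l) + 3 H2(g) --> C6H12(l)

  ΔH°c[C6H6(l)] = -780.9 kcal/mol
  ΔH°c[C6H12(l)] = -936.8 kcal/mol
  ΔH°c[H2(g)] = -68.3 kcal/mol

ΔHrxn = -49.0 kcal/mol

Using ΔH = Σ nΔHc°(reactants) − Σ nΔHc°(products):
= [1·(-780.9) + 3·(-68.3)] − [1·(-936.8)]
= -49.0 kcal/mol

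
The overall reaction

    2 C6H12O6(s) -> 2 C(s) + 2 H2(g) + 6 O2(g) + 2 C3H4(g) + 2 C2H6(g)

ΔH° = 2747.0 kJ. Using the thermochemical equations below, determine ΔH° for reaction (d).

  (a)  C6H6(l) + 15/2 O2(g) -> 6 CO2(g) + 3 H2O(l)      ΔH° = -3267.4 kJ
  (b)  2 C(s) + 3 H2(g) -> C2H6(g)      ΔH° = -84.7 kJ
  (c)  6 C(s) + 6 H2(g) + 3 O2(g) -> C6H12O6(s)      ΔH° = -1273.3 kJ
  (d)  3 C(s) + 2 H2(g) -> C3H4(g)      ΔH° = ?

ΔH° = 184.9 kJ

(a): not needed (CO2(g) appears nowhere else).
(b) × 2 (scale by 2 for the 2 C2H6(g)): (2)·(-84.7) = -169.4 kJ
(c) reversed and × 2 (C6H12O6(s) must end up as a reactant; ×2 to match 2 C6H12O6(s) in the target): (-2)·(-1273.3) = +2546.6 kJ
(d) × 2 (scale by 2 for the 2 C3H4(g)): contributes 2·x
+2747.0 = (-169.4) + (+2546.6) + 2·x
x = (+2747.0 − (+2377.2)) / (2) = 184.9 kJ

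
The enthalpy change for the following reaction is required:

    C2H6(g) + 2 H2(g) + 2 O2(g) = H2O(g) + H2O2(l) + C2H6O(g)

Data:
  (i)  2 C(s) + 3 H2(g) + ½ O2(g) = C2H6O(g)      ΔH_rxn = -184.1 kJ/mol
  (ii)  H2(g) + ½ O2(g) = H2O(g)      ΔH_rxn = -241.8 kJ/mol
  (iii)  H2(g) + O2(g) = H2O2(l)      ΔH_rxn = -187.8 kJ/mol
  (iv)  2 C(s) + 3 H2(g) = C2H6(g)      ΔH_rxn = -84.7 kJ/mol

ΔH_rxn = -529.0 kJ/mol

(i) as written (C2H6O(g) already on the product side): -184.1 kJ/mol
(ii) as written (H2O(g) already on the product side): -241.8 kJ/mol
(iii) as written (H2O2(l) already on the product side): -187.8 kJ/mol
(iv) reversed (reverse to put C2H6(g) on the reactant side): +84.7 kJ/mol
Combining the equations, ΔH_rxn = (1)·(-184.1) + (1)·(-241.8) + (1)·(-187.8) + (-1)·(-84.7) = -529.0 kJ/mol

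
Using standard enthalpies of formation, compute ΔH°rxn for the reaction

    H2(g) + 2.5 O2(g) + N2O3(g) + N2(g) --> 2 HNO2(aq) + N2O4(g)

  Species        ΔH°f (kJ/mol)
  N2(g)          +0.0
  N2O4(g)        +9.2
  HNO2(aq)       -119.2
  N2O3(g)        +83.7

ΔH°rxn = -312.9 kJ/mol

ΔH°rxn = Σ nΔHf°(products) − Σ nΔHf°(reactants).
Products: 2·(-119.2) + 1·(+9.2) = -229.2
Reactants: 1·(+0.0) + 5/2·(+0.0) + 1·(+83.7) + 1·(+0.0) = +83.7
ΔH°rxn = (-229.2) − (+83.7) = -312.9 kJ/mol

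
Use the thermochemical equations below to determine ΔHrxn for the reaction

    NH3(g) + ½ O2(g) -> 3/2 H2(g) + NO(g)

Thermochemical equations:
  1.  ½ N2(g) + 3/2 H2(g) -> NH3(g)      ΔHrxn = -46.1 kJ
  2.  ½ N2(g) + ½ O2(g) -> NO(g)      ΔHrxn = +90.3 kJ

eq. 1 reversed (reverse to put NH3(g) on the reactant side): +46.1 kJ
eq. 2 as written (NO(g) already on the product side): +90.3 kJ
By Hess's law, ΔHrxn = (+46.1) + (+90.3) = 136.4 kJ

ΔHrxn = 136.4 kJ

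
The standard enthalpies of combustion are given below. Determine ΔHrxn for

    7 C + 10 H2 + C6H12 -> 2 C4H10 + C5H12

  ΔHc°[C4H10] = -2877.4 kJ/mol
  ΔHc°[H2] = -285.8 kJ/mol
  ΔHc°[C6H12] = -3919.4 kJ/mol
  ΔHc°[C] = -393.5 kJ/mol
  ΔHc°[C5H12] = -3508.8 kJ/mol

ΔHrxn = -268.3 kJ/mol

With combustion enthalpies, reactants minus products:
= [7·(-393.5) + 10·(-285.8) + 1·(-3919.4)] − [2·(-2877.4) + 1·(-3508.8)]
= -268.3 kJ/mol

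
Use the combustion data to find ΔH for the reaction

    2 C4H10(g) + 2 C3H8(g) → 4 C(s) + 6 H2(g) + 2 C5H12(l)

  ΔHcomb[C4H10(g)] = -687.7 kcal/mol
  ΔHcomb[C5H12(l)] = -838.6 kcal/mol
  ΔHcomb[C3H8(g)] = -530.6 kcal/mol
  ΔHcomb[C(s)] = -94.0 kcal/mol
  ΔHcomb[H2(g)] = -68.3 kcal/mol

Using ΔH = Σ nΔHc°(reactants) − Σ nΔHc°(products):
= [2·(-687.7) + 2·(-530.6)] − [4·(-94.0) + 6·(-68.3) + 2·(-838.6)]
= 26.4 kcal/mol

ΔH = 26.4 kcal/mol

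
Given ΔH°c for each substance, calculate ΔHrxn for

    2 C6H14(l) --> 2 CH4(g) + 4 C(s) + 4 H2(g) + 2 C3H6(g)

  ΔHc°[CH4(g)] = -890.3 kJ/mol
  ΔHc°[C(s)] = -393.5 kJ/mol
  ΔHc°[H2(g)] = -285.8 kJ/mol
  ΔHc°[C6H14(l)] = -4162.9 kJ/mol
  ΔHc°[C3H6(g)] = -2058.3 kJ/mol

Using ΔH = Σ nΔHc°(reactants) − Σ nΔHc°(products):
= [2·(-4162.9)] − [2·(-890.3) + 4·(-393.5) + 4·(-285.8) + 2·(-2058.3)]
= 288.6 kJ/mol

ΔHrxn = 288.6 kJ/mol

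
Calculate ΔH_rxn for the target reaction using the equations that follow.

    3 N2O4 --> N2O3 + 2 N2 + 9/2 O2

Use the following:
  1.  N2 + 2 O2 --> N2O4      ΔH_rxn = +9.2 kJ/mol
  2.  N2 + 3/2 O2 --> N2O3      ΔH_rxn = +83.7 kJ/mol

eq. 1 reversed and × 3 (reverse to put N2O4 on the reactant side; ×3 to match 3 N2O4 in the target): (-3)·(+9.2) = -27.6 kJ/mol
eq. 2 as written (N2O3 already on the product side): +83.7 kJ/mol
ΔH_rxn = (-3)·(+9.2) + (1)·(+83.7) = 56.1 kJ/mol

ΔH_rxn = 56.1 kJ/mol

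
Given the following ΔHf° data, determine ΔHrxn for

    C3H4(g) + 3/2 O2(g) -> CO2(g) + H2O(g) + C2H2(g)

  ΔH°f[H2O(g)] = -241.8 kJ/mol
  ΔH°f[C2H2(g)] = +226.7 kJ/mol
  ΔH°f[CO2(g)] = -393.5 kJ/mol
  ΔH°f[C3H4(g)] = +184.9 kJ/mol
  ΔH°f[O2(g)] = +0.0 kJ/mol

Products: 1·(-393.5) + 1·(-241.8) + 1·(+226.7) = -408.6
Reactants: 1·(+184.9) + 3/2·(+0.0) = +184.9
ΔHrxn = (-408.6) − (+184.9) = -593.5 kJ/mol

ΔHrxn = -593.5 kJ/mol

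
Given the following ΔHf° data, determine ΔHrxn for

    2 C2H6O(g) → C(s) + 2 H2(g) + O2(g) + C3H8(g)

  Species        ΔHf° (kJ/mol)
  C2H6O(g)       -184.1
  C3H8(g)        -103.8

ΔHrxn = 264.4 kJ/mol

ΔH°rxn = Σ nΔHf°(products) − Σ nΔHf°(reactants).
Products: 1·(+0.0) + 2·(+0.0) + 1·(+0.0) + 1·(-103.8) = -103.8
Reactants: 2·(-184.1) = -368.2
ΔHrxn = (-103.8) − (-368.2) = 264.4 kJ/mol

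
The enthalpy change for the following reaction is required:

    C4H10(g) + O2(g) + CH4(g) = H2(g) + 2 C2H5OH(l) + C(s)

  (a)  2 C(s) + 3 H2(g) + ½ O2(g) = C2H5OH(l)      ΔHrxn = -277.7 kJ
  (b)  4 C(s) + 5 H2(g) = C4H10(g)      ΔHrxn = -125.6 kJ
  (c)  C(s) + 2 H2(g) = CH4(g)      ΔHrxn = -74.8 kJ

ΔHrxn = -355.0 kJ

(a) × 2 (×2 to match 2 C2H5OH(l) in the target): (2)·(-277.7) = -555.4 kJ
(b) reversed (reverse to put C4H10(g) on the reactant side): +125.6 kJ
(c) reversed (reverse to put CH4(g) on the reactant side): +74.8 kJ
Summing the manipulated equations, ΔHrxn = (2)·(-277.7) + (-1)·(-125.6) + (-1)·(-74.8) = -355.0 kJ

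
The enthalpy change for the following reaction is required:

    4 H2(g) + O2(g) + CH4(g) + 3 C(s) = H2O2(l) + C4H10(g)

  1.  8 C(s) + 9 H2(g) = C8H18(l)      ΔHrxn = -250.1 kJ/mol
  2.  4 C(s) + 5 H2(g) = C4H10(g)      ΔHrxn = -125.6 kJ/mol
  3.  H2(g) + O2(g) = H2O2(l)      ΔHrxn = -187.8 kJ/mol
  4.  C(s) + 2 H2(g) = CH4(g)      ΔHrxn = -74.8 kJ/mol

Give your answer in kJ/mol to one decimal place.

ΔHrxn = -238.6 kJ/mol

eq. 1: not needed.
eq. 2 as written: -125.6 kJ/mol
eq. 3 as written: -187.8 kJ/mol
eq. 4 reversed: +74.8 kJ/mol
ΔHrxn = (1)·(-125.6) + (1)·(-187.8) + (-1)·(-74.8) = -238.6 kJ/mol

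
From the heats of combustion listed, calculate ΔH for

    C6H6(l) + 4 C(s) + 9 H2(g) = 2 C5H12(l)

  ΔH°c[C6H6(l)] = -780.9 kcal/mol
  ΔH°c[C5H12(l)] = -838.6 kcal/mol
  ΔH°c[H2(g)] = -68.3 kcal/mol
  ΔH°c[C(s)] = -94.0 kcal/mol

ΔH = -94.4 kcal/mol

Using ΔH = Σ nΔHc°(reactants) − Σ nΔHc°(products):
= [1·(-780.9) + 4·(-94.0) + 9·(-68.3)] − [2·(-838.6)]
= -94.4 kcal/mol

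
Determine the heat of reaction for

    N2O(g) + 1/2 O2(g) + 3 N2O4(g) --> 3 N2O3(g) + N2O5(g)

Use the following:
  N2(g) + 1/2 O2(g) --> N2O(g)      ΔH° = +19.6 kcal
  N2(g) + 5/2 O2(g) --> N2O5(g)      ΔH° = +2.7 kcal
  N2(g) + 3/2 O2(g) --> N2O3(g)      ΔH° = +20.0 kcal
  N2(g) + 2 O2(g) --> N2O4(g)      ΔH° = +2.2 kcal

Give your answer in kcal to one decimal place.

equation 1 reversed (reverse to put N2O(g) on the reactant side): -19.6 kcal
equation 2 as written (N2O5(g) already on the product side): +2.7 kcal
equation 3 × 3 (scale by 3 for the 3 N2O3(g)): (3)·(+20.0) = +60.0 kcal
equation 4 reversed and × 3 (N2O4(g) must end up as a reactant; ×3 to match 3 N2O4(g) in the target): (-3)·(+2.2) = -6.6 kcal
Since enthalpy is a state function, ΔH° = (-19.6) + (+2.7) + (+60.0) + (-6.6) = 36.5 kcal

ΔH° = 36.5 kcal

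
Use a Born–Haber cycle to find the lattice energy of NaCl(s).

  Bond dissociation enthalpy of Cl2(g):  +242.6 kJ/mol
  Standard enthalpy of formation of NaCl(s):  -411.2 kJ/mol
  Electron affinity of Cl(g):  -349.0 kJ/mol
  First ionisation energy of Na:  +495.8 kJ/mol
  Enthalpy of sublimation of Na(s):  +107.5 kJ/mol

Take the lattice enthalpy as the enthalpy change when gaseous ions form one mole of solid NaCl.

ΔHf° = 1·ΔHsub + 1·(ΣIE) + 1/2·D(Cl2) + 1·EA + U
-411.2 = 1·(+107.5) + 1·(+495.8) + 1/2·(+242.6) + 1·(-349.0) + U
U = -411.2 − (+375.6) = -786.8 kJ/mol

U = -786.8 kJ/mol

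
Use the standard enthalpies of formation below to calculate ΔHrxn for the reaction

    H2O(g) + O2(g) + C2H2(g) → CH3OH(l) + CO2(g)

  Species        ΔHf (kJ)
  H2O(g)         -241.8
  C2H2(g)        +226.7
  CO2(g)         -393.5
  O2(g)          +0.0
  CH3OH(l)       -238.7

ΔHrxn = -617.1 kJ

ΔH°rxn = Σ nΔHf°(products) − Σ nΔHf°(reactants).
Products: 1·(-238.7) + 1·(-393.5) = -632.2
Reactants: 1·(-241.8) + 1·(+0.0) + 1·(+226.7) = -15.1
ΔHrxn = (-632.2) − (-15.1) = -617.1 kJ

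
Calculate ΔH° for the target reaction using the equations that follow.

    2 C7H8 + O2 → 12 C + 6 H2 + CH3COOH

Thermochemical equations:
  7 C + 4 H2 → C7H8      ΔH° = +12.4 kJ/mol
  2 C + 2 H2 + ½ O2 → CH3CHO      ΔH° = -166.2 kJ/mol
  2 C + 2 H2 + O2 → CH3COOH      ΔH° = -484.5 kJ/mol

equation 1 reversed and × 2 (C7H8 must end up as a reactant; ×2 to match 2 C7H8 in the target): (-2)·(+12.4) = -24.8 kJ/mol
equation 2: not needed (CH3CHO appears nowhere else).
equation 3 as written (CH3COOH already on the product side): -484.5 kJ/mol
ΔH° = (-2)·(+12.4) + (1)·(-484.5) = -509.3 kJ/mol

ΔH° = -509.3 kJ/mol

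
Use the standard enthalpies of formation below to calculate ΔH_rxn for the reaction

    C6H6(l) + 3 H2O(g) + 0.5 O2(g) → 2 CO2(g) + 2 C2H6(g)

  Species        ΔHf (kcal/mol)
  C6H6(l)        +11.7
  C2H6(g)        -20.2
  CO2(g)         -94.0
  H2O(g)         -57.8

ΔH_rxn = -66.7 kcal/mol

Products: 2·(-94.0) + 2·(-20.2) = -228.4
Reactants: 1·(+11.7) + 3·(-57.8) + 1/2·(+0.0) = -161.7
ΔH_rxn = (-228.4) − (-161.7) = -66.7 kcal/mol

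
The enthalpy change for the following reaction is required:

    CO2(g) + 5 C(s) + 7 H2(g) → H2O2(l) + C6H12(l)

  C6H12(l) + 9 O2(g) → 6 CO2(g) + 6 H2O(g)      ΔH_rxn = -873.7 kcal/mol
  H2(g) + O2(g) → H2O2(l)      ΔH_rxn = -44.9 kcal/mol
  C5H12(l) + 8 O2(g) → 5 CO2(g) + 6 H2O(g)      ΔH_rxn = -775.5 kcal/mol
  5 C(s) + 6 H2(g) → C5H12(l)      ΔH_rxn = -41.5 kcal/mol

equation 1 reversed (reverse to put C6H12(l) on the product side): +873.7 kcal/mol
equation 2 as written (H2O2(l) already on the product side): -44.9 kcal/mol
equation 3 as written: -775.5 kcal/mol
equation 4 as written (C(s) already on the reactant side): -41.5 kcal/mol
By Hess's law, ΔH_rxn = (-1)·(-873.7) + (1)·(-44.9) + (1)·(-775.5) + (1)·(-41.5) = 11.8 kcal/mol

ΔH_rxn = 11.8 kcal/mol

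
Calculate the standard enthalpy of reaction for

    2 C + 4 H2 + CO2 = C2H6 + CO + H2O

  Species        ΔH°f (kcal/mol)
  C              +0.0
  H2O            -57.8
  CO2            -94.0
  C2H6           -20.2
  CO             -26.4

ΔH°rxn = Σ nΔHf°(products) − Σ nΔHf°(reactants).
Products: 1·(-20.2) + 1·(-26.4) + 1·(-57.8) = -104.4
Reactants: 2·(+0.0) + 4·(+0.0) + 1·(-94.0) = -94.0
ΔH° = (-104.4) − (-94.0) = -10.4 kcal/mol

ΔH° = -10.4 kcal/mol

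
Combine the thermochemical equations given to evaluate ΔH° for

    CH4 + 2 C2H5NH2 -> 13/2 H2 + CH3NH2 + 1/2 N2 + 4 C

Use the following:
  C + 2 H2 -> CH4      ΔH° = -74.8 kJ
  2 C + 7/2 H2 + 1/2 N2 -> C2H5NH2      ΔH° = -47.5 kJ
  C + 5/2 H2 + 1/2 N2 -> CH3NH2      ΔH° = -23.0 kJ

equation 1 reversed: +74.8 kJ
equation 2 reversed and × 2: (-2)·(-47.5) = +95.0 kJ
equation 3 as written: -23.0 kJ
Combining the equations, ΔH° = (-1)·(-74.8) + (-2)·(-47.5) + (1)·(-23.0) = 146.8 kJ

ΔH° = 146.8 kJ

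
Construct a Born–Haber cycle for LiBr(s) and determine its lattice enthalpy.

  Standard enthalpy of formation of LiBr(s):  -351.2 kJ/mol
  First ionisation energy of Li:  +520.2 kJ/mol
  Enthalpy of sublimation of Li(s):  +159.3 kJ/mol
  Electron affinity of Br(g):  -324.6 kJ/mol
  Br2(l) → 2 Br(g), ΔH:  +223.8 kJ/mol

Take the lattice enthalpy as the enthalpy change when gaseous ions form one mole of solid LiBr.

ΔHf° = 1·ΔHsub + 1·(ΣIE) + 1/2·D(Br2) + 1·EA + U
-351.2 = 1·(+159.3) + 1·(+520.2) + 1/2·(+223.8) + 1·(-324.6) + U
U = -351.2 − (+466.8) = -818.0 kJ/mol

U = -818.0 kJ/mol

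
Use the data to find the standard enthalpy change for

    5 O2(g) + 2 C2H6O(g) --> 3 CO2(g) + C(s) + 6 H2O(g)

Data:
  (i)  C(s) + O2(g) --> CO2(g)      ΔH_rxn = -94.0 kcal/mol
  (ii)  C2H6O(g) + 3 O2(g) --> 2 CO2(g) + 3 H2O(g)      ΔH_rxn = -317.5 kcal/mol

(i) reversed (reverse to put C(s) on the product side): +94.0 kcal/mol
(ii) × 2 (scale by 2 for the 2 C2H6O(g)): (2)·(-317.5) = -635.0 kcal/mol
By Hess's law, ΔH_rxn = (-1)·(-94.0) + (2)·(-317.5) = -541.0 kcal/mol

ΔH_rxn = -541.0 kcal/mol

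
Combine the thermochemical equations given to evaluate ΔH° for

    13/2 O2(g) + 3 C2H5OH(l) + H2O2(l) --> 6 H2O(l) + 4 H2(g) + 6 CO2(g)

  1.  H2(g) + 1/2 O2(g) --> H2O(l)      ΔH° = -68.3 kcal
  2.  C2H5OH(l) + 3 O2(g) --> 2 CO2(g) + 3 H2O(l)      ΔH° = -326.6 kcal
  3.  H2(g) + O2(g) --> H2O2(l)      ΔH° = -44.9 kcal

eq. 1 reversed and × 3: (-3)·(-68.3) = +204.9 kcal
eq. 2 × 3 (×3 to match 3 C2H5OH(l) in the target): (3)·(-326.6) = -979.8 kcal
eq. 3 reversed (reverse to put H2O2(l) on the reactant side): +44.9 kcal
ΔH° = (-3)·(-68.3) + (3)·(-326.6) + (-1)·(-44.9) = -730.0 kcal

ΔH° = -730.0 kcal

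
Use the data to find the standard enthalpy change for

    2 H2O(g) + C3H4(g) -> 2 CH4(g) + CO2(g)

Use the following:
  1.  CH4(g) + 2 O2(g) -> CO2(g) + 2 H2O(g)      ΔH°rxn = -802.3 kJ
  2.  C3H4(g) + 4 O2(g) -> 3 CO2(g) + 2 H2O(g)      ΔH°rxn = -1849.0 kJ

eq. 1 reversed and × 2 (CH4(g) must end up as a product; scale by 2 for the 2 CH4(g)): (-2)·(-802.3) = +1604.6 kJ
eq. 2 as written (C3H4(g) already on the reactant side): -1849.0 kJ
ΔH°rxn = (-2)·(-802.3) + (1)·(-1849.0) = -244.4 kJ

ΔH°rxn = -244.4 kJ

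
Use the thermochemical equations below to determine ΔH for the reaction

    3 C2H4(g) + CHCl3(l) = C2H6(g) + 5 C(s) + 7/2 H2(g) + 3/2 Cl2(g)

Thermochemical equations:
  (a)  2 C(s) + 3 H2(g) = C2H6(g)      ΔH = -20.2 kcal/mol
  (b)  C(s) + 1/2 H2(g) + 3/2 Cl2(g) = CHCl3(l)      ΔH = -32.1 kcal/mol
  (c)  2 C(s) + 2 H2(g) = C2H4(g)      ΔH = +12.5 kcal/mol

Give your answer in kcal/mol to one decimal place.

(a) as written: -20.2 kcal/mol
(b) reversed: +32.1 kcal/mol
(c) reversed and × 3: (-3)·(+12.5) = -37.5 kcal/mol
Summing the manipulated equations, ΔH = (1)·(-20.2) + (-1)·(-32.1) + (-3)·(+12.5) = -25.6 kcal/mol

ΔH = -25.6 kcal/mol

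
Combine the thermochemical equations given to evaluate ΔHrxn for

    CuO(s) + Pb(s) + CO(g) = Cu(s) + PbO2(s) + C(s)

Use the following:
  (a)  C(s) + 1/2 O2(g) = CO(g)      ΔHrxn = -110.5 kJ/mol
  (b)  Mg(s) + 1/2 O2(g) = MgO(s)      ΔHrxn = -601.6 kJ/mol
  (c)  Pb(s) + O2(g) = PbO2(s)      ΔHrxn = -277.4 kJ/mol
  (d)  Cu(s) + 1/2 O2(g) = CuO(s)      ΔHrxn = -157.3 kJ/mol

ΔHrxn = -9.6 kJ/mol

(a) reversed (CO(g) must end up as a reactant): +110.5 kJ/mol
(b): not needed (MgO(s) appears nowhere else).
(c) as written (PbO2(s) already on the product side): -277.4 kJ/mol
(d) reversed (CuO(s) must end up as a reactant): +157.3 kJ/mol
Combining the equations, ΔHrxn = (-1)·(-110.5) + (1)·(-277.4) + (-1)·(-157.3) = -9.6 kJ/mol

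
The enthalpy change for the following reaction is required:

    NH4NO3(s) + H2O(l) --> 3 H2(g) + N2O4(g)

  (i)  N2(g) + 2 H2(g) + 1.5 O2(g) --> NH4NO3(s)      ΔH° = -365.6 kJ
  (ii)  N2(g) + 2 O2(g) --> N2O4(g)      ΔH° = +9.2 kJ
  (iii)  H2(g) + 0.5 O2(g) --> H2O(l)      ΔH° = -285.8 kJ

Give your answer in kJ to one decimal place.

ΔH° = 660.6 kJ

(i) reversed: +365.6 kJ
(ii) as written: +9.2 kJ
(iii) reversed: +285.8 kJ
ΔH° = (+365.6) + (+9.2) + (+285.8) = 660.6 kJ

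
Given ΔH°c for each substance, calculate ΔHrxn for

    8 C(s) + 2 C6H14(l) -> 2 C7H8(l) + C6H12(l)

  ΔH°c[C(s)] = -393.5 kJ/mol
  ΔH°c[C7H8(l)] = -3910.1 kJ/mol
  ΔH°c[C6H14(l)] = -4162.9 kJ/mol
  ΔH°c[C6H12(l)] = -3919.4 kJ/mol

Using ΔH = Σ nΔHc°(reactants) − Σ nΔHc°(products):
= [8·(-393.5) + 2·(-4162.9)] − [2·(-3910.1) + 1·(-3919.4)]
= 265.8 kJ/mol

ΔHrxn = 265.8 kJ/mol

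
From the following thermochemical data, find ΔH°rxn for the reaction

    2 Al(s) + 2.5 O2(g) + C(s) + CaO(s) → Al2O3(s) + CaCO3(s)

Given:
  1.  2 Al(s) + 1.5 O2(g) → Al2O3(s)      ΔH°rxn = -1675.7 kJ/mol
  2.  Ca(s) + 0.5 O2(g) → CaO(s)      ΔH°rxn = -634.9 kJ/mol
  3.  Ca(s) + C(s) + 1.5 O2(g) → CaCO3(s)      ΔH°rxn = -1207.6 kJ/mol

eq. 1 as written (Al2O3(s) already on the product side): -1675.7 kJ/mol
eq. 2 reversed (reverse to put CaO(s) on the reactant side): +634.9 kJ/mol
eq. 3 as written (CaCO3(s) already on the product side): -1207.6 kJ/mol
ΔH°rxn = (1)·(-1675.7) + (-1)·(-634.9) + (1)·(-1207.6) = -2248.4 kJ/mol

ΔH°rxn = -2248.4 kJ/mol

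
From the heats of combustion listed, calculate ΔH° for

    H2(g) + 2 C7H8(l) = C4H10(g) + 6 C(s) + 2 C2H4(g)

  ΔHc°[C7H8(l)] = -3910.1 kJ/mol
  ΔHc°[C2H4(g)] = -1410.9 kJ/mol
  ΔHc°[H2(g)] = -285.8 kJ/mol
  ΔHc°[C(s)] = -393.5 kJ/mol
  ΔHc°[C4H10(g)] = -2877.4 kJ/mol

ΔH° = -45.8 kJ/mol

Using ΔH = Σ nΔHc°(reactants) − Σ nΔHc°(products):
= [1·(-285.8) + 2·(-3910.1)] − [1·(-2877.4) + 6·(-393.5) + 2·(-1410.9)]
= -45.8 kJ/mol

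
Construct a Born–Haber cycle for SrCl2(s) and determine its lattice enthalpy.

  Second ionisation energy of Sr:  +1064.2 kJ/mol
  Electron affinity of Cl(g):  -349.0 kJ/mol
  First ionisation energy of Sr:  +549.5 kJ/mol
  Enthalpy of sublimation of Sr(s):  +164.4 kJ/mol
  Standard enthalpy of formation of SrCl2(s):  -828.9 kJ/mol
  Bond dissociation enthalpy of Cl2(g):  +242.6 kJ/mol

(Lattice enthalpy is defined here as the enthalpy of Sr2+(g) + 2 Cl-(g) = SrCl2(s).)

U = -2151.6 kJ/mol

ΔHf° = 1·ΔHsub + 1·(ΣIE) + 1·D(Cl2) + 2·EA + U
-828.9 = 1·(+164.4) + 1·(+1613.7) + 1·(+242.6) + 2·(-349.0) + U
U = -828.9 − (+1322.7) = -2151.6 kJ/mol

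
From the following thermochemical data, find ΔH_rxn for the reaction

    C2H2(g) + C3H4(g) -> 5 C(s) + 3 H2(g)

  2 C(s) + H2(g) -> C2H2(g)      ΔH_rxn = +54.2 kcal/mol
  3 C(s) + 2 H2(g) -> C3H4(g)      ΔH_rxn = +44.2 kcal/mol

ΔH_rxn = -98.4 kcal/mol

equation 1 reversed: -54.2 kcal/mol
equation 2 reversed: -44.2 kcal/mol
Combining the equations, ΔH_rxn = (-54.2) + (-44.2) = -98.4 kcal/mol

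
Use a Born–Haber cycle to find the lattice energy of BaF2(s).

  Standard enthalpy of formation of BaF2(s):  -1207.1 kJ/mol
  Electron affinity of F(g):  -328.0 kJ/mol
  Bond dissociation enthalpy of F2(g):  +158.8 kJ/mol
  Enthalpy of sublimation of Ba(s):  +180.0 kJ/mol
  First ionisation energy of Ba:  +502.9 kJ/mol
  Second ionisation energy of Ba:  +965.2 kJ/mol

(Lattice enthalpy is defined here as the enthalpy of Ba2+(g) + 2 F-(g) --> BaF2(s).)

ΔHf° = 1·ΔHsub + 1·(ΣIE) + 1·D(F2) + 2·EA + U
-1207.1 = 1·(+180.0) + 1·(+1468.1) + 1·(+158.8) + 2·(-328.0) + U
U = -1207.1 − (+1150.9) = -2358.0 kJ/mol

U = -2358.0 kJ/mol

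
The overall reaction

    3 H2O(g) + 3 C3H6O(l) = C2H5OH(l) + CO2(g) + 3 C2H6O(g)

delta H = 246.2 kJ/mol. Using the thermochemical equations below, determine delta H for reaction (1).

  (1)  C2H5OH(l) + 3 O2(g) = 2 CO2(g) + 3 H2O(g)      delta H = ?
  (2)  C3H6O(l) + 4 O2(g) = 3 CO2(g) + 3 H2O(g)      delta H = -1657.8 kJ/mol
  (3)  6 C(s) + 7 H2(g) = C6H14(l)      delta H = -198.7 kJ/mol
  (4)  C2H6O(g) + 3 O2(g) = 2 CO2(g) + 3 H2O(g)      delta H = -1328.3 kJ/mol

(1) reversed (reverse to put C2H5OH(l) on the product side): contributes −x
(2) × 3 (scale by 3 for the 3 C3H6O(l)): (3)·(-1657.8) = -4973.4 kJ/mol
(3): not needed (C6H14(l) appears nowhere else).
(4) reversed and × 3 (C2H6O(g) must end up as a product; ×3 to match 3 C2H6O(g) in the target): (-3)·(-1328.3) = +3984.9 kJ/mol
+246.2 = (-4973.4) + (+3984.9) − x
x = (+246.2 − (-988.5)) / (-1) = -1234.7 kJ/mol

delta H = -1234.7 kJ/mol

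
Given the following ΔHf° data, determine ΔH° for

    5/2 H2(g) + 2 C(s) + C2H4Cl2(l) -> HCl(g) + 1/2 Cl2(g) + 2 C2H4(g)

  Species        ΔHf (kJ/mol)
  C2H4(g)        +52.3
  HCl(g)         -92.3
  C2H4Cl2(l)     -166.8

ΔH°rxn = Σ nΔHf°(products) − Σ nΔHf°(reactants).
Products: 1·(-92.3) + 1/2·(+0.0) + 2·(+52.3) = +12.3
Reactants: 5/2·(+0.0) + 2·(+0.0) + 1·(-166.8) = -166.8
ΔH° = (+12.3) − (-166.8) = 179.1 kJ/mol

ΔH° = 179.1 kJ/mol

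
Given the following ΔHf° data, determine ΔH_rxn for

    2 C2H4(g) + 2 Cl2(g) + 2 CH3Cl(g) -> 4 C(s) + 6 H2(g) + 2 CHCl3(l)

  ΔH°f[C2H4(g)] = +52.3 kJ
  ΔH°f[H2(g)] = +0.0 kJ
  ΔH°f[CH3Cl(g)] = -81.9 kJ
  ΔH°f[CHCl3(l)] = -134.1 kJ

Products: 4·(+0.0) + 6·(+0.0) + 2·(-134.1) = -268.2
Reactants: 2·(+52.3) + 2·(+0.0) + 2·(-81.9) = -59.2
ΔH_rxn = (-268.2) − (-59.2) = -209.0 kJ

ΔH_rxn = -209.0 kJ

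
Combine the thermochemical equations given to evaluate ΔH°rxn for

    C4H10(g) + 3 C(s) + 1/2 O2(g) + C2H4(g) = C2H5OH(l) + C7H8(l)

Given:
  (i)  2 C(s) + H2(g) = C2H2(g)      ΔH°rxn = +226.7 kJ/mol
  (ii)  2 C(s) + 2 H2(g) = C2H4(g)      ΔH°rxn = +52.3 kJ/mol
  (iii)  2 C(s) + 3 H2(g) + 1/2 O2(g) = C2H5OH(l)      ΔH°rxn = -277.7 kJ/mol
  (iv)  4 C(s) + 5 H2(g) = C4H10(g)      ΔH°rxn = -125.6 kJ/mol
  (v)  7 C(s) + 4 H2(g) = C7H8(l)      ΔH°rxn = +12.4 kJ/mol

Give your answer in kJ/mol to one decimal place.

ΔH°rxn = -192.0 kJ/mol

(i): not needed (C2H2(g) appears nowhere else).
(ii) reversed (reverse to put C2H4(g) on the reactant side): -52.3 kJ/mol
(iii) as written (C2H5OH(l) already on the product side): -277.7 kJ/mol
(iv) reversed (reverse to put C4H10(g) on the reactant side): +125.6 kJ/mol
(v) as written (C7H8(l) already on the product side): +12.4 kJ/mol
By Hess's law, ΔH°rxn = (-1)·(+52.3) + (1)·(-277.7) + (-1)·(-125.6) + (1)·(+12.4) = -192.0 kJ/mol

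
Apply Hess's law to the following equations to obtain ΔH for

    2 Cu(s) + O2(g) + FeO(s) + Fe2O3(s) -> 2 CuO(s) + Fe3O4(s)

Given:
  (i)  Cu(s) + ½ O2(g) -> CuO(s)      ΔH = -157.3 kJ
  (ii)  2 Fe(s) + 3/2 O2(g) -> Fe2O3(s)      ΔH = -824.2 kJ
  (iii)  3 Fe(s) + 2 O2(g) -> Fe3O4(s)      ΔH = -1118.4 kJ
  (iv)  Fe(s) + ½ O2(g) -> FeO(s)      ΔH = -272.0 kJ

(i) × 2: (2)·(-157.3) = -314.6 kJ
(ii) reversed: +824.2 kJ
(iii) as written: -1118.4 kJ
(iv) reversed: +272.0 kJ
ΔH = (-314.6) + (+824.2) + (-1118.4) + (+272.0) = -336.8 kJ

ΔH = -336.8 kJ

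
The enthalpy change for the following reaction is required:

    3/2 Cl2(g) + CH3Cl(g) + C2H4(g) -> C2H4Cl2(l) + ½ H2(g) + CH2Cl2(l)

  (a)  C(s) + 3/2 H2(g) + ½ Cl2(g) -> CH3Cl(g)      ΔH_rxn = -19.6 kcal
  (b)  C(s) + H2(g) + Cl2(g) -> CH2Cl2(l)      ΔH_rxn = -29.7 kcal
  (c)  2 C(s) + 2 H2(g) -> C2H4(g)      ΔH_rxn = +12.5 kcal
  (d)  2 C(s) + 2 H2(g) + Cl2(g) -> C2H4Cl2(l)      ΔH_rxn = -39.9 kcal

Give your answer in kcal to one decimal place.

ΔH_rxn = -62.5 kcal

(a) reversed: +19.6 kcal
(b) as written: -29.7 kcal
(c) reversed: -12.5 kcal
(d) as written: -39.9 kcal
By Hess's law, ΔH_rxn = (-1)·(-19.6) + (1)·(-29.7) + (-1)·(+12.5) + (1)·(-39.9) = -62.5 kcal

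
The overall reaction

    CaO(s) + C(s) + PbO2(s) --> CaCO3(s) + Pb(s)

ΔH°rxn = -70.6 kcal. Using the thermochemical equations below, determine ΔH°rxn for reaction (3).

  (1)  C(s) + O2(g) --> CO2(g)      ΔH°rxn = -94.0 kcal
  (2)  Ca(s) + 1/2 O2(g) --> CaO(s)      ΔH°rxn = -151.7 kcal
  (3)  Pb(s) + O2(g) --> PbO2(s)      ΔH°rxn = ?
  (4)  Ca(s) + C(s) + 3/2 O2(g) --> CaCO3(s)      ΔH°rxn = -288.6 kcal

(1): not needed.
(2) reversed: +151.7 kcal
(3) reversed: contributes −x
(4) as written: -288.6 kcal
-70.6 = (+151.7) + (-288.6) − x
x = (-70.6 − (-136.9)) / (-1) = -66.3 kcal

ΔH°rxn = -66.3 kcal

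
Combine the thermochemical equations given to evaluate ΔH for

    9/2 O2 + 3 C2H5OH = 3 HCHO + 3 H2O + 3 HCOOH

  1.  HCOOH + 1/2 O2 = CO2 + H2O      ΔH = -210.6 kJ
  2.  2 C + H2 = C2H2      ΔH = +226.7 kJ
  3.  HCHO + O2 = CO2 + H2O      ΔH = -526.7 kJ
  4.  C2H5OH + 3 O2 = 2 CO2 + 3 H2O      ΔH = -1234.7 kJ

ΔH = -1492.2 kJ

eq. 1 reversed and × 3 (reverse to put HCOOH on the product side; scale by 3 for the 3 HCOOH): (-3)·(-210.6) = +631.8 kJ
eq. 2: not needed (H2 appears nowhere else).
eq. 3 reversed and × 3 (HCHO must end up as a product; ×3 to match 3 HCHO in the target): (-3)·(-526.7) = +1580.1 kJ
eq. 4 × 3 (×3 to match 3 C2H5OH in the target): (3)·(-1234.7) = -3704.1 kJ
ΔH = (+631.8) + (+1580.1) + (-3704.1) = -1492.2 kJ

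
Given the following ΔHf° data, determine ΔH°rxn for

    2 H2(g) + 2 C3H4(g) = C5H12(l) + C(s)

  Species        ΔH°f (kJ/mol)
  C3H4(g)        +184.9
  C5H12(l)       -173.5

ΔH°rxn = Σ nΔHf°(products) − Σ nΔHf°(reactants).
Products: 1·(-173.5) + 1·(+0.0) = -173.5
Reactants: 2·(+0.0) + 2·(+184.9) = +369.8
ΔH°rxn = (-173.5) − (+369.8) = -543.3 kJ/mol

ΔH°rxn = -543.3 kJ/mol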